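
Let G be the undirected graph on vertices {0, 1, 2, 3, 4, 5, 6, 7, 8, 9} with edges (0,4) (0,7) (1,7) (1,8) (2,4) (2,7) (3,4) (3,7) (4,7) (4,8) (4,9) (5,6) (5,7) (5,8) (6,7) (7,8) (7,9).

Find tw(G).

2

A width-2 tree decomposition is:
Bags: B1 = {0, 4, 7}  B2 = {4, 7, 8}  B3 = {3, 4, 7}  B4 = {5, 7, 8}  B5 = {4, 7, 9}  B6 = {5, 6, 7}  B7 = {2, 4, 7}  B8 = {1, 7, 8}
Tree: B1–B2, B1–B3, B2–B4, B2–B5, B4–B6, B1–B7, B2–B8
Each bag holds 3 vertices, so the decomposition has width 2, which upper-bounds the treewidth. For the lower bound, the 3 vertices {1, 7, 8} are pairwise adjacent, and any tree decomposition puts a clique entirely inside one bag — forcing width ≥ 2. Therefore the treewidth is 2.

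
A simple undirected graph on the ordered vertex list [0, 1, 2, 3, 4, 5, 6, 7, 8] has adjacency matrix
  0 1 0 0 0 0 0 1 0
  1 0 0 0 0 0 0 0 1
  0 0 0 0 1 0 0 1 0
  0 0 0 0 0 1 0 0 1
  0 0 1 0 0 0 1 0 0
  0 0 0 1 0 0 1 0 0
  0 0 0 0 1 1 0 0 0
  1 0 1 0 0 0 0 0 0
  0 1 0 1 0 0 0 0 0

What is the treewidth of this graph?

2

A width-2 tree decomposition is:
Bags: B1 = {2, 4, 7}  B2 = {0, 4, 7}  B3 = {0, 1, 4}  B4 = {1, 4, 8}  B5 = {3, 4, 8}  B6 = {3, 4, 5}  B7 = {4, 5, 6}
Tree: B1–B2, B2–B3, B3–B4, B4–B5, B5–B6, B6–B7
The largest bag has 3 vertices, giving width 2; this decomposition certifies tw(G) ≤ 2. Since 4–2–7–0–1–8–3–5–6–4 is a cycle in G, G is not acyclic. Forests are exactly the graphs of treewidth ≤ 1, so tw(G) ≥ 2. Hence tw(G) = 2 exactly.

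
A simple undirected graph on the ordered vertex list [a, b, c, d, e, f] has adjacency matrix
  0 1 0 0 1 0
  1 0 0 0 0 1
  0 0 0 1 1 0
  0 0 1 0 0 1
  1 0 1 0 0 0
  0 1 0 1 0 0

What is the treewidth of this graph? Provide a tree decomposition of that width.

The largest bag has 3 vertices, giving width 2; this decomposition certifies tw(G) ≤ 2. For the lower bound, G contains the cycle c–d–f–b–a–e–c, so G is not a forest; only forests have treewidth ≤ 1, hence tw(G) ≥ 2. The upper and lower bounds meet at 2, so that is the treewidth.

Treewidth 2.
One such decomposition:
Bags: B1 = {c, d, f}  B2 = {b, c, f}  B3 = {a, b, c}  B4 = {a, c, e}
Tree: B1–B2, B2–B3, B3–B4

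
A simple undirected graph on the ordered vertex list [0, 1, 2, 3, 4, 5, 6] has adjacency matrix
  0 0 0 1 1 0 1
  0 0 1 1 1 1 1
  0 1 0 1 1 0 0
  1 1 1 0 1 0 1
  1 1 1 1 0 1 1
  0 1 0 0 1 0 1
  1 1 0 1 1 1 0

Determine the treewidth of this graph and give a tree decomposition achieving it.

Every bag has size at most 4, so the width is 4 − 1 = 3 and tw(G) ≤ 3. Conversely, {0, 3, 4, 6} is a clique of size 4, and the vertices of any clique must share a bag in every tree decomposition; so some bag has ≥ 4 vertices and tw(G) ≥ 3. The upper and lower bounds meet at 3, so that is the treewidth.

Treewidth 3.
One such decomposition:
Bags: B1 = {1, 3, 4, 6}  B2 = {0, 3, 4, 6}  B3 = {1, 4, 5, 6}  B4 = {1, 2, 3, 4}
Tree: B1–B2, B1–B3, B1–B4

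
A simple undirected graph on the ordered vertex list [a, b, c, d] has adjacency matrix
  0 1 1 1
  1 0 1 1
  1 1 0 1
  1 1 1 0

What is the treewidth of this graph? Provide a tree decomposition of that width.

A single bag containing all 4 vertices is trivially a valid decomposition of width 3. On the other hand G contains the 4-clique {a, b, c, d}. A clique must lie in a single bag of any decomposition, so no decomposition can have width below 3. Therefore the treewidth is 3.

Treewidth 3.
One such decomposition:
Bags: B1 = {a, b, c, d}
Tree: (single bag)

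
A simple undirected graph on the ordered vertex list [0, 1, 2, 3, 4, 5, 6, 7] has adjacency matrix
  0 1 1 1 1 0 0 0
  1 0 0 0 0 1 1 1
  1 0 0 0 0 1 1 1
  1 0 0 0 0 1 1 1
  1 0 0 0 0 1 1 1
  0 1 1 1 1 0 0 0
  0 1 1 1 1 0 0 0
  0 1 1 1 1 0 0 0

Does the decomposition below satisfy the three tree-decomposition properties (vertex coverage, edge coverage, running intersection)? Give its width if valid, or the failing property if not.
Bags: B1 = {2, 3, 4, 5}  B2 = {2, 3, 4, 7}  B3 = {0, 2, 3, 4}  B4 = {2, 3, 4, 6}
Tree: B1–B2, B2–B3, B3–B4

No — vertex 1 appears in no bag.

A tree decomposition must satisfy three properties: every vertex lies in some bag; for every edge, both endpoints lie together in some bag; and for every vertex, the bags containing it form a connected subtree. Here vertex 1 appears in no bag, so the decomposition is invalid.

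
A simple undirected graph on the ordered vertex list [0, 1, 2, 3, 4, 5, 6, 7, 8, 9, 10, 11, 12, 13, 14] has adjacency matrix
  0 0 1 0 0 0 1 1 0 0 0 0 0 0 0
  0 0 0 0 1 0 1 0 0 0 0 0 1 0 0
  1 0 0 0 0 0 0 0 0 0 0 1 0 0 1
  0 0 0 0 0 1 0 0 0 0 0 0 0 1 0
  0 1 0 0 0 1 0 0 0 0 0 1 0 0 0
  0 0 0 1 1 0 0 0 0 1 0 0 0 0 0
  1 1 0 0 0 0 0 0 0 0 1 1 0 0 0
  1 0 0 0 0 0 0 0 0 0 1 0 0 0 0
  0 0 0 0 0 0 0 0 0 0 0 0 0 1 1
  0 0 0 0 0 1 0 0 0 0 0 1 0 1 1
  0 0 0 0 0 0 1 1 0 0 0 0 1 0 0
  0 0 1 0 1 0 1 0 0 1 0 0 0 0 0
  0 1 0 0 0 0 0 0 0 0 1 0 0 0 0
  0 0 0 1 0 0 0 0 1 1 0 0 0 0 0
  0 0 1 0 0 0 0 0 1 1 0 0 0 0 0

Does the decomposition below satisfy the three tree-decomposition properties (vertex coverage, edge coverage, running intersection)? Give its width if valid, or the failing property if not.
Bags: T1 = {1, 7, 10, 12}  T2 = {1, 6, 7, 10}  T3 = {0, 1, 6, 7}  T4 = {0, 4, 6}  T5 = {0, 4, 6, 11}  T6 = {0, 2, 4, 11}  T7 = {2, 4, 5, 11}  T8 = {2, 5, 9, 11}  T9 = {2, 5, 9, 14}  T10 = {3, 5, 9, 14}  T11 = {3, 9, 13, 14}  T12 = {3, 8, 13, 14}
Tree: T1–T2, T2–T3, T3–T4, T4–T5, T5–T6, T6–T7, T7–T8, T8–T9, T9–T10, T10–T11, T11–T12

A tree decomposition must satisfy three properties: every vertex lies in some bag; for every edge, both endpoints lie together in some bag; and for every vertex, the bags containing it form a connected subtree. Here edge (1,4) lies in no bag, so the decomposition is invalid.

No — edge (1,4) lies in no bag.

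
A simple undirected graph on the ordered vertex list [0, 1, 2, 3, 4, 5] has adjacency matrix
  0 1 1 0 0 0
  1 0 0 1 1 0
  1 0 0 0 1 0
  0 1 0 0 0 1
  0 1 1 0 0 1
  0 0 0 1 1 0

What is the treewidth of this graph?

2

A width-2 tree decomposition is:
Bags: B1 = {0, 1, 2}  B2 = {1, 2, 4}  B3 = {1, 3, 4}  B4 = {3, 4, 5}
Tree: B1–B2, B2–B3, B3–B4
Each bag holds 3 vertices, so the decomposition has width 2, which upper-bounds the treewidth. Since 0–2–4–1–0 is a cycle in G, G is not acyclic. Forests are exactly the graphs of treewidth ≤ 1, so tw(G) ≥ 2. The upper and lower bounds meet at 2, so that is the treewidth.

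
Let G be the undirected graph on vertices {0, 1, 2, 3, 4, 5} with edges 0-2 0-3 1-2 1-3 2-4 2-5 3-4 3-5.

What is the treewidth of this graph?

2

A width-2 tree decomposition is:
Bags: B1 = {2, 3, 4}  B2 = {2, 3, 5}  B3 = {1, 2, 3}  B4 = {0, 2, 3}
Tree: B1–B2, B2–B3, B3–B4
Every bag has size at most 3, so the width is 3 − 1 = 2 and tw(G) ≤ 2. The edges 2–4–3–5–2 form a cycle, so G is not a tree and its treewidth is at least 2. Therefore the treewidth is 2.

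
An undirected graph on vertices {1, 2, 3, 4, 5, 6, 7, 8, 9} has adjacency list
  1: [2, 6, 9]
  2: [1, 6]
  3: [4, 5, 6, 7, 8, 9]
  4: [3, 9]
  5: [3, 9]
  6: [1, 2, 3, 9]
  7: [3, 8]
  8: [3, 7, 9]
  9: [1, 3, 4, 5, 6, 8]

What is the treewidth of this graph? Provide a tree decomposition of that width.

Every bag has size at most 3, so the width is 3 − 1 = 2 and tw(G) ≤ 2. On the other hand G contains the 3-clique {1, 6, 9}. A clique must lie in a single bag of any decomposition, so no decomposition can have width below 2. Combining the bounds, tw(G) = 2.

Treewidth 2.
One such decomposition:
Bags: B1 = {3, 5, 9}  B2 = {3, 6, 9}  B3 = {3, 4, 9}  B4 = {3, 8, 9}  B5 = {3, 7, 8}  B6 = {1, 6, 9}  B7 = {1, 2, 6}
Tree: B1–B2, B2–B3, B2–B4, B4–B5, B2–B6, B6–B7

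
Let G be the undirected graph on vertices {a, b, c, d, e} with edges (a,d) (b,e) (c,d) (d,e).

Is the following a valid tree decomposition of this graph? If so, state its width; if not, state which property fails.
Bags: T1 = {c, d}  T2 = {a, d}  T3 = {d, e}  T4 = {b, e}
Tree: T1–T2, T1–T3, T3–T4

Vertex coverage: the bags together contain {a, b, c, d, e}, the full vertex set. Edge coverage: each edge of G has both endpoints in at least one bag. Running intersection: for every vertex, the bags containing it form a connected subtree. All three properties hold, so this is a valid tree decomposition of width max|bag| − 1 = 1, and hence tw(G) ≤ 1.

Yes; width 1.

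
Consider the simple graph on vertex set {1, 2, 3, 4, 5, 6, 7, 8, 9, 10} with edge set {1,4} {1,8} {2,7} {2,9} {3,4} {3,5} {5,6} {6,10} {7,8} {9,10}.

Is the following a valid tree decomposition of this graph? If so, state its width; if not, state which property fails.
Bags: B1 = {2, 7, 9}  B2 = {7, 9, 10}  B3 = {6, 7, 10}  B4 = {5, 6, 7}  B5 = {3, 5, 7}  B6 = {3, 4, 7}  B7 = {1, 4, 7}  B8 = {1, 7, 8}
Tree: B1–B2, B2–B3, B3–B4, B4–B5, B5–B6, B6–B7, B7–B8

Checking the three conditions: (i) the bags cover all of {1, 2, 3, 4, 5, 6, 7, 8, 9, 10}; (ii) for each edge, some bag contains both endpoints; (iii) the bags containing any fixed vertex form a subtree. All hold, so the decomposition is valid with width 3 − 1 = 2.

Yes; width 2.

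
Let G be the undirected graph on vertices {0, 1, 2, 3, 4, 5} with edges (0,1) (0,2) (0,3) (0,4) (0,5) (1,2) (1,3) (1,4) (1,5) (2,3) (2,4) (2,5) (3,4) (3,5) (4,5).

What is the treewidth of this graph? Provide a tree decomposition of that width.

A single bag containing all 6 vertices is trivially a valid decomposition of width 5. Conversely, {0, 1, 2, 3, 4, 5} is a clique of size 6, and the vertices of any clique must share a bag in every tree decomposition; so some bag has ≥ 6 vertices and tw(G) ≥ 5. Combining the bounds, tw(G) = 5.

Treewidth 5.
One such decomposition:
Bags: B1 = {0, 1, 2, 3, 4, 5}
Tree: (single bag)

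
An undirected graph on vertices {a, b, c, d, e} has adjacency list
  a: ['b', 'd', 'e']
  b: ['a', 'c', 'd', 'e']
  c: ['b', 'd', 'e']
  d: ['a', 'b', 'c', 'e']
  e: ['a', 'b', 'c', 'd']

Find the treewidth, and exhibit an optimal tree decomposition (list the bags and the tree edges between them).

The largest bag has 4 vertices, giving width 3; this decomposition certifies tw(G) ≤ 3. Conversely, {b, c, d, e} is a clique of size 4, and the vertices of any clique must share a bag in every tree decomposition; so some bag has ≥ 4 vertices and tw(G) ≥ 3. Therefore the treewidth is 3.

Treewidth 3.
One optimal decomposition is:
Bags: B1 = {a, b, d, e}  B2 = {b, c, d, e}
Tree: B1–B2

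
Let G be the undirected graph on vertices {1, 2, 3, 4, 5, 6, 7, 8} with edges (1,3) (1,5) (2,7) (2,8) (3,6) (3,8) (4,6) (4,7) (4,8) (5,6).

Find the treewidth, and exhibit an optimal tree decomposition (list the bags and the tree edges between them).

Treewidth 2.
One such decomposition:
Bags: B1 = {1, 3, 5}  B2 = {3, 5, 6}  B3 = {3, 6, 8}  B4 = {4, 6, 8}  B5 = {2, 4, 8}  B6 = {2, 4, 7}
Tree: B1–B2, B2–B3, B3–B4, B4–B5, B5–B6

Every bag has size at most 3, so the width is 3 − 1 = 2 and tw(G) ≤ 2. The edges 1–5–6–3–1 form a cycle, so G is not a tree and its treewidth is at least 2. The upper and lower bounds meet at 2, so that is the treewidth.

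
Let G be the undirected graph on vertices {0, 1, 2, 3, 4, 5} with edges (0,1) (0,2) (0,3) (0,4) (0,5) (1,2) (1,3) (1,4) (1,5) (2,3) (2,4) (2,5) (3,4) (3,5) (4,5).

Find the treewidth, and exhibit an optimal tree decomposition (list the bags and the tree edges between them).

Treewidth 5.
One such decomposition:
Bags: B1 = {0, 1, 2, 3, 4, 5}
Tree: (single bag)

With just one bag of size 6, the width is 6 − 1 = 5, so tw(G) ≤ 5. On the other hand G contains the 6-clique {0, 1, 2, 3, 4, 5}. A clique must lie in a single bag of any decomposition, so no decomposition can have width below 5. Therefore the treewidth is 5.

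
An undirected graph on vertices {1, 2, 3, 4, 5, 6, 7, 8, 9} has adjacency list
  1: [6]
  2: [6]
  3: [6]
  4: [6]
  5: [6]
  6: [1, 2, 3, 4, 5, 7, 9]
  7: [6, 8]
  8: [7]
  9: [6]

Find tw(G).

1

A width-1 tree decomposition is:
Bags: B1 = {6, 7}  B2 = {2, 6}  B3 = {5, 6}  B4 = {7, 8}  B5 = {1, 6}  B6 = {3, 6}  B7 = {6, 9}  B8 = {4, 6}
Tree: B1–B2, B2–B3, B1–B4, B1–B5, B5–B6, B2–B7, B1–B8
Every bag has size at most 2, so the width is 2 − 1 = 1 and tw(G) ≤ 1. Since G has at least one edge (e.g. 6–7), it is not an edgeless graph, so tw(G) ≥ 1. Combining the bounds, tw(G) = 1.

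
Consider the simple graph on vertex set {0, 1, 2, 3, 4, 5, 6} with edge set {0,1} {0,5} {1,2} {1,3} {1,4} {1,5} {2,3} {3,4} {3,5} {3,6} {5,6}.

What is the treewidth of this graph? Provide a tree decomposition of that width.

Treewidth 2.
One such decomposition:
Bags: B1 = {1, 3, 5}  B2 = {3, 5, 6}  B3 = {0, 1, 5}  B4 = {1, 2, 3}  B5 = {1, 3, 4}
Tree: B1–B2, B1–B3, B1–B4, B4–B5

Every bag has size at most 3, so the width is 3 − 1 = 2 and tw(G) ≤ 2. Conversely, {0, 1, 5} is a clique of size 3, and the vertices of any clique must share a bag in every tree decomposition; so some bag has ≥ 3 vertices and tw(G) ≥ 2. Therefore the treewidth is 2.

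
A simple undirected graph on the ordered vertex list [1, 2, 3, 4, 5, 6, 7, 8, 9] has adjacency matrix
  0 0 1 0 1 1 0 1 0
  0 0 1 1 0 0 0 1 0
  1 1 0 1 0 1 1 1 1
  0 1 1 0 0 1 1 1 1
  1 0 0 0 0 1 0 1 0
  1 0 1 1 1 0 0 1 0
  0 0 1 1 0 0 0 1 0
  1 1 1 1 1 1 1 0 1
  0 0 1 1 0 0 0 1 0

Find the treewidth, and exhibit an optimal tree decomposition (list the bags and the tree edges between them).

Every bag has size at most 4, so the width is 4 − 1 = 3 and tw(G) ≤ 3. Conversely, {1, 3, 6, 8} is a clique of size 4, and the vertices of any clique must share a bag in every tree decomposition; so some bag has ≥ 4 vertices and tw(G) ≥ 3. Therefore the treewidth is 3.

Treewidth 3.
One such decomposition:
Bags: B1 = {3, 4, 6, 8}  B2 = {1, 3, 6, 8}  B3 = {2, 3, 4, 8}  B4 = {1, 5, 6, 8}  B5 = {3, 4, 7, 8}  B6 = {3, 4, 8, 9}
Tree: B1–B2, B1–B3, B2–B4, B3–B5, B1–B6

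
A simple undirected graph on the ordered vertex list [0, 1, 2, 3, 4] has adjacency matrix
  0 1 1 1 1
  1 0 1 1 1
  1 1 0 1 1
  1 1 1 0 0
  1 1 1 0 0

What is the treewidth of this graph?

3

A width-3 tree decomposition is:
Bags: B1 = {0, 1, 2, 4}  B2 = {0, 1, 2, 3}
Tree: B1–B2
Each bag holds 4 vertices, so the decomposition has width 3, which upper-bounds the treewidth. Conversely, {0, 1, 2, 3} is a clique of size 4, and the vertices of any clique must share a bag in every tree decomposition; so some bag has ≥ 4 vertices and tw(G) ≥ 3. The upper and lower bounds meet at 3, so that is the treewidth.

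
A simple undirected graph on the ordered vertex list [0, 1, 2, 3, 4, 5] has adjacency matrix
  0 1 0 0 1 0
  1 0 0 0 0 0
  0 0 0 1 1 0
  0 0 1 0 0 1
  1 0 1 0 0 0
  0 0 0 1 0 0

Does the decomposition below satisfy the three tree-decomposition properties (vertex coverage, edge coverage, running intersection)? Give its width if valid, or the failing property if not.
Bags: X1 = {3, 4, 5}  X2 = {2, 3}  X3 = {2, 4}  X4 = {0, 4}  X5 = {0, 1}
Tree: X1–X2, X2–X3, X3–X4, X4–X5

A tree decomposition must satisfy three properties: every vertex lies in some bag; for every edge, both endpoints lie together in some bag; and for every vertex, the bags containing it form a connected subtree. Here bags containing vertex 4 are not connected in the tree, so the decomposition is invalid.

No — bags containing vertex 4 are not connected in the tree.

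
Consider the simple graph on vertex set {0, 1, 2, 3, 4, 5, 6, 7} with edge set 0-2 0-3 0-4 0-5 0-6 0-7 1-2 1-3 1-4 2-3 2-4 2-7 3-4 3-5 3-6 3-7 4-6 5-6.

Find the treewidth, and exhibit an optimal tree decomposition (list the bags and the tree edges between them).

Each bag holds 4 vertices, so the decomposition has width 3, which upper-bounds the treewidth. For the lower bound, the 4 vertices {0, 2, 3, 4} are pairwise adjacent, and any tree decomposition puts a clique entirely inside one bag — forcing width ≥ 3. Hence tw(G) = 3 exactly.

Treewidth 3.
One optimal decomposition is:
Bags: B1 = {0, 2, 3, 7}  B2 = {0, 2, 3, 4}  B3 = {1, 2, 3, 4}  B4 = {0, 3, 4, 6}  B5 = {0, 3, 5, 6}
Tree: B1–B2, B2–B3, B2–B4, B4–B5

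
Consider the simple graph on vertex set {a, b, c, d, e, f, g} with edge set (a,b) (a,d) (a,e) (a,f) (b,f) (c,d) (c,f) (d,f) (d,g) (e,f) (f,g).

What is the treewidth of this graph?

A width-2 tree decomposition is:
Bags: B1 = {d, f, g}  B2 = {a, d, f}  B3 = {c, d, f}  B4 = {a, b, f}  B5 = {a, e, f}
Tree: B1–B2, B2–B3, B2–B4, B2–B5
The largest bag has 3 vertices, giving width 2; this decomposition certifies tw(G) ≤ 2. On the other hand G contains the 3-clique {d, f, g}. A clique must lie in a single bag of any decomposition, so no decomposition can have width below 2. Hence tw(G) = 2 exactly.

2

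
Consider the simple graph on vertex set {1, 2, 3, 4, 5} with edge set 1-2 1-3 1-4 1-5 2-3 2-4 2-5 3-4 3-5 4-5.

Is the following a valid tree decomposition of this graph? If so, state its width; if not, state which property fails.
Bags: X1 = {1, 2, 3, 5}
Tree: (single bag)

A tree decomposition must satisfy three properties: every vertex lies in some bag; for every edge, both endpoints lie together in some bag; and for every vertex, the bags containing it form a connected subtree. Here vertex 4 appears in no bag, so the decomposition is invalid.

No — vertex 4 appears in no bag.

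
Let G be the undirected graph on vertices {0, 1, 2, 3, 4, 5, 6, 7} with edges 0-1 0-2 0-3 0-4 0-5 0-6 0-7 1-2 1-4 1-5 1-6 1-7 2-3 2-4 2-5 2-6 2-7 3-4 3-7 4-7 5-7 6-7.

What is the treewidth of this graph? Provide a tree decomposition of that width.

Treewidth 4.
Bags: B1 = {0, 1, 2, 4, 7}  B2 = {0, 1, 2, 5, 7}  B3 = {0, 2, 3, 4, 7}  B4 = {0, 1, 2, 6, 7}
Tree: B1–B2, B1–B3, B1–B4

The largest bag has 5 vertices, giving width 4; this decomposition certifies tw(G) ≤ 4. For the lower bound, the 5 vertices {0, 1, 2, 4, 7} are pairwise adjacent, and any tree decomposition puts a clique entirely inside one bag — forcing width ≥ 4. The upper and lower bounds meet at 4, so that is the treewidth.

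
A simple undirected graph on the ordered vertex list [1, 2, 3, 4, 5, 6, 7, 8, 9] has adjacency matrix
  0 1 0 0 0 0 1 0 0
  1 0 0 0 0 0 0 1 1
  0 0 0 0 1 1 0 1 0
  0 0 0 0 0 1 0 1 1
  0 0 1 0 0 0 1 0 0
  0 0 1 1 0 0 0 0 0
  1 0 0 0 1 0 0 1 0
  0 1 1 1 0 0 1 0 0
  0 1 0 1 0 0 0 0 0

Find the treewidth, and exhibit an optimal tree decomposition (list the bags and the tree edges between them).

Treewidth 3.
One such decomposition:
Bags: B1 = {1, 2, 7, 9}  B2 = {2, 7, 8, 9}  B3 = {4, 7, 8, 9}  B4 = {4, 5, 7, 8}  B5 = {3, 4, 5, 8}  B6 = {3, 4, 5, 6}
Tree: B1–B2, B2–B3, B3–B4, B4–B5, B5–B6

Every bag has size at most 4, so the width is 4 − 1 = 3 and tw(G) ≤ 3. For the lower bound: the 4 vertex sets {1,2,9}, {7}, {8}, {3,4,5,6} are disjoint, each induces a connected subgraph, and every pair is joined by at least one edge of G. Contracting each set to a single vertex therefore yields K_{4} as a minor, and since treewidth is minor-monotone, tw(G) ≥ tw(K_{4}) = 3. Therefore the treewidth is 3.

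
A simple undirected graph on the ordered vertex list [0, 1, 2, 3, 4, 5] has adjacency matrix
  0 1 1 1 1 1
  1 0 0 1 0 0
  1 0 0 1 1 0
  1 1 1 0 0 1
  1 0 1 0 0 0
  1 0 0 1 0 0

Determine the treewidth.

2

A width-2 tree decomposition is:
Bags: B1 = {0, 1, 3}  B2 = {0, 2, 3}  B3 = {0, 2, 4}  B4 = {0, 3, 5}
Tree: B1–B2, B2–B3, B2–B4
Each bag holds 3 vertices, so the decomposition has width 2, which upper-bounds the treewidth. For the lower bound, the 3 vertices {0, 1, 3} are pairwise adjacent, and any tree decomposition puts a clique entirely inside one bag — forcing width ≥ 2. The upper and lower bounds meet at 2, so that is the treewidth.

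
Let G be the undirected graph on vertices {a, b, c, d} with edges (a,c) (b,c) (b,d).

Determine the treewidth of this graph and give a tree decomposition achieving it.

Each bag holds 2 vertices, so the decomposition has width 1, which upper-bounds the treewidth. Any graph with an edge has treewidth ≥ 1, and G has the edge a–c. Hence tw(G) = 1 exactly.

Treewidth 1.
One such decomposition:
Bags: B1 = {a, c}  B2 = {b, c}  B3 = {b, d}
Tree: B1–B2, B2–B3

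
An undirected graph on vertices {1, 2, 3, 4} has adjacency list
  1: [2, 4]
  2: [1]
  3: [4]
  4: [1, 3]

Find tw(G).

1

A width-1 tree decomposition is:
Bags: B1 = {3, 4}  B2 = {1, 4}  B3 = {1, 2}
Tree: B1–B2, B2–B3
Each bag holds 2 vertices, so the decomposition has width 1, which upper-bounds the treewidth. Since G has at least one edge (e.g. 3–4), it is not an edgeless graph, so tw(G) ≥ 1. Hence tw(G) = 1 exactly.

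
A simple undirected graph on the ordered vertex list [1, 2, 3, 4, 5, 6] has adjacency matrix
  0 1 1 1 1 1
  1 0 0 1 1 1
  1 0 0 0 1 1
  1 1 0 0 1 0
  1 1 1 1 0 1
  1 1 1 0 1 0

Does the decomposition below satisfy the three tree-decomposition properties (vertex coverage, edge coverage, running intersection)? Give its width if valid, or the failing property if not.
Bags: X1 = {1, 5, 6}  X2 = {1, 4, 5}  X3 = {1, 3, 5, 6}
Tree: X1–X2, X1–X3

A tree decomposition must satisfy three properties: every vertex lies in some bag; for every edge, both endpoints lie together in some bag; and for every vertex, the bags containing it form a connected subtree. Here vertex 2 appears in no bag, so the decomposition is invalid.

No — vertex 2 appears in no bag.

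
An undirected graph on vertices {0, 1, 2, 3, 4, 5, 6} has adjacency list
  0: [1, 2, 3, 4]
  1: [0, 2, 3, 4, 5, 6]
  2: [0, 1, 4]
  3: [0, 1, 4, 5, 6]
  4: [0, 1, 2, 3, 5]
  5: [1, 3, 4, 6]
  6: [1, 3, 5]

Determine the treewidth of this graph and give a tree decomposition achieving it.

The largest bag has 4 vertices, giving width 3; this decomposition certifies tw(G) ≤ 3. For the lower bound, the 4 vertices {0, 1, 2, 4} are pairwise adjacent, and any tree decomposition puts a clique entirely inside one bag — forcing width ≥ 3. Therefore the treewidth is 3.

Treewidth 3.
Bags: B1 = {0, 1, 3, 4}  B2 = {1, 3, 4, 5}  B3 = {0, 1, 2, 4}  B4 = {1, 3, 5, 6}
Tree: B1–B2, B1–B3, B2–B4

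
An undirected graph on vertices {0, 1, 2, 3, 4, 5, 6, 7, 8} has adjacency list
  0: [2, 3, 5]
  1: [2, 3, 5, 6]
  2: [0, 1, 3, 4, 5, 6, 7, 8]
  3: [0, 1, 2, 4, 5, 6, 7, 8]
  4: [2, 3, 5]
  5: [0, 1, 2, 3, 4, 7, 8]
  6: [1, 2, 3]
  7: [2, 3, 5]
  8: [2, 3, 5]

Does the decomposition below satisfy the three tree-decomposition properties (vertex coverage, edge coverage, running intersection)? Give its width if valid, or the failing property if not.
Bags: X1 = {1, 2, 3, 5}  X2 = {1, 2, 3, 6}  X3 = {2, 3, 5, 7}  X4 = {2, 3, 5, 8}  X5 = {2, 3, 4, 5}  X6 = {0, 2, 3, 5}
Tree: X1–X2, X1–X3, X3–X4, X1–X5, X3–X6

Yes; width 3.

Checking the three conditions: (i) the bags cover all of {0, 1, 2, 3, 4, 5, 6, 7, 8}; (ii) for each edge, some bag contains both endpoints; (iii) the bags containing any fixed vertex form a subtree. All hold, so the decomposition is valid with width 4 − 1 = 3.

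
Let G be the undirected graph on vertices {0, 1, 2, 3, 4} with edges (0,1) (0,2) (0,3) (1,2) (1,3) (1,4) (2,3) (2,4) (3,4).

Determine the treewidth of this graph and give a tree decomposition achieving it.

Treewidth 3.
Bags: B1 = {0, 1, 2, 3}  B2 = {1, 2, 3, 4}
Tree: B1–B2

Every bag has size at most 4, so the width is 4 − 1 = 3 and tw(G) ≤ 3. Conversely, {0, 1, 2, 3} is a clique of size 4, and the vertices of any clique must share a bag in every tree decomposition; so some bag has ≥ 4 vertices and tw(G) ≥ 3. Therefore the treewidth is 3.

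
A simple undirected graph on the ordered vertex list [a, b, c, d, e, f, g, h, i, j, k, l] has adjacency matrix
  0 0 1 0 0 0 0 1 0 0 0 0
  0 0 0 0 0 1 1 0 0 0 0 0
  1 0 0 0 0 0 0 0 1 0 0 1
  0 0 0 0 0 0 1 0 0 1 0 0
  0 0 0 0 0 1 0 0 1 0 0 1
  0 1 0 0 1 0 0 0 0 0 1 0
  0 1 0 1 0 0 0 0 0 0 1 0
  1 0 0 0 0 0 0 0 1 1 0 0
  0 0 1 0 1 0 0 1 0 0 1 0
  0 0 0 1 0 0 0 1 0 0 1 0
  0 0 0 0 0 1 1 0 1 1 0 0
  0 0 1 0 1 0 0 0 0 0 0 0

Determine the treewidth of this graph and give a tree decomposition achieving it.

Each bag holds 4 vertices, so the decomposition has width 3, which upper-bounds the treewidth. For the lower bound: the 4 vertex sets {a,c,l}, {e}, {i}, {f,h,j,k} are disjoint, each induces a connected subgraph, and every pair is joined by at least one edge of G. Contracting each set to a single vertex therefore yields K_{4} as a minor, and since treewidth is minor-monotone, tw(G) ≥ tw(K_{4}) = 3. Combining the bounds, tw(G) = 3.

Treewidth 3.
One such decomposition:
Bags: B1 = {a, c, e, l}  B2 = {a, c, e, i}  B3 = {a, e, h, i}  B4 = {e, f, h, i}  B5 = {f, h, i, k}  B6 = {f, h, j, k}  B7 = {b, f, j, k}  B8 = {b, g, j, k}  B9 = {b, d, g, j}
Tree: B1–B2, B2–B3, B3–B4, B4–B5, B5–B6, B6–B7, B7–B8, B8–B9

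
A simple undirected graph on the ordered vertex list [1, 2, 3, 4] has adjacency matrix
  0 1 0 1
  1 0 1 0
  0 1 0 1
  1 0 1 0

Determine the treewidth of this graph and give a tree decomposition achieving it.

Treewidth 2.
Bags: B1 = {1, 2, 4}  B2 = {2, 3, 4}
Tree: B1–B2

Every bag has size at most 3, so the width is 3 − 1 = 2 and tw(G) ≤ 2. For the lower bound, G contains the cycle 2–1–4–3–2, so G is not a forest; only forests have treewidth ≤ 1, hence tw(G) ≥ 2. Hence tw(G) = 2 exactly.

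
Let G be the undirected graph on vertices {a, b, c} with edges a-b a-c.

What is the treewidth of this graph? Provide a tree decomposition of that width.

Each bag holds 2 vertices, so the decomposition has width 1, which upper-bounds the treewidth. Since G has at least one edge (e.g. b–a), it is not an edgeless graph, so tw(G) ≥ 1. The upper and lower bounds meet at 1, so that is the treewidth.

Treewidth 1.
One such decomposition:
Bags: B1 = {a, b}  B2 = {a, c}
Tree: B1–B2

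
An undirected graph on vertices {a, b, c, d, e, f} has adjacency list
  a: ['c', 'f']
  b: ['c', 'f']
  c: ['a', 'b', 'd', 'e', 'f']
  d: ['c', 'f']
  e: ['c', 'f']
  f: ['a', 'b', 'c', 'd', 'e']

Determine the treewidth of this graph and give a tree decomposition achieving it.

Each bag holds 3 vertices, so the decomposition has width 2, which upper-bounds the treewidth. On the other hand G contains the 3-clique {c, d, f}. A clique must lie in a single bag of any decomposition, so no decomposition can have width below 2. Therefore the treewidth is 2.

Treewidth 2.
One optimal decomposition is:
Bags: B1 = {c, e, f}  B2 = {b, c, f}  B3 = {c, d, f}  B4 = {a, c, f}
Tree: B1–B2, B1–B3, B1–B4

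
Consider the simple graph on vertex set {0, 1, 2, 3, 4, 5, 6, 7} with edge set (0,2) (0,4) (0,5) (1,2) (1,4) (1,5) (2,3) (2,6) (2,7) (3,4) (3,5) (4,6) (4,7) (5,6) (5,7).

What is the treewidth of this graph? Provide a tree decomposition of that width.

The largest bag has 4 vertices, giving width 3; this decomposition certifies tw(G) ≤ 3. For the lower bound: the 4 vertex sets {1,4}, {2,6}, {5}, {7} are disjoint, each induces a connected subgraph, and every pair is joined by at least one edge of G. Contracting each set to a single vertex therefore yields K_{4} as a minor, and since treewidth is minor-monotone, tw(G) ≥ tw(K_{4}) = 3. Combining the bounds, tw(G) = 3.

Treewidth 3.
One such decomposition:
Bags: B1 = {1, 2, 4, 5}  B2 = {2, 4, 5, 6}  B3 = {2, 4, 5, 7}  B4 = {2, 3, 4, 5}  B5 = {0, 2, 4, 5}
Tree: B1–B2, B2–B3, B3–B4, B4–B5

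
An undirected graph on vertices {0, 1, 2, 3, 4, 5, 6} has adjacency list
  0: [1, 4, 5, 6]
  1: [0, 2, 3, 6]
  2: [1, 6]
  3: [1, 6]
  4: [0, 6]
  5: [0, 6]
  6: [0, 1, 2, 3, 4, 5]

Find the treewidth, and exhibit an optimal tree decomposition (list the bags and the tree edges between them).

Treewidth 2.
Bags: B1 = {0, 1, 6}  B2 = {1, 3, 6}  B3 = {0, 5, 6}  B4 = {1, 2, 6}  B5 = {0, 4, 6}
Tree: B1–B2, B1–B3, B1–B4, B1–B5

Every bag has size at most 3, so the width is 3 − 1 = 2 and tw(G) ≤ 2. On the other hand G contains the 3-clique {0, 1, 6}. A clique must lie in a single bag of any decomposition, so no decomposition can have width below 2. Combining the bounds, tw(G) = 2.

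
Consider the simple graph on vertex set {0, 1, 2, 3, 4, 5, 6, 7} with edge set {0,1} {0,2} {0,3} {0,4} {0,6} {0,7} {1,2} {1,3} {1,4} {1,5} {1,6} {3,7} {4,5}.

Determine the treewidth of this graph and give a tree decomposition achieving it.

Every bag has size at most 3, so the width is 3 − 1 = 2 and tw(G) ≤ 2. Conversely, {0, 1, 2} is a clique of size 3, and the vertices of any clique must share a bag in every tree decomposition; so some bag has ≥ 3 vertices and tw(G) ≥ 2. Hence tw(G) = 2 exactly.

Treewidth 2.
One such decomposition:
Bags: B1 = {0, 1, 4}  B2 = {0, 1, 6}  B3 = {0, 1, 3}  B4 = {0, 3, 7}  B5 = {1, 4, 5}  B6 = {0, 1, 2}
Tree: B1–B2, B1–B3, B3–B4, B1–B5, B1–B6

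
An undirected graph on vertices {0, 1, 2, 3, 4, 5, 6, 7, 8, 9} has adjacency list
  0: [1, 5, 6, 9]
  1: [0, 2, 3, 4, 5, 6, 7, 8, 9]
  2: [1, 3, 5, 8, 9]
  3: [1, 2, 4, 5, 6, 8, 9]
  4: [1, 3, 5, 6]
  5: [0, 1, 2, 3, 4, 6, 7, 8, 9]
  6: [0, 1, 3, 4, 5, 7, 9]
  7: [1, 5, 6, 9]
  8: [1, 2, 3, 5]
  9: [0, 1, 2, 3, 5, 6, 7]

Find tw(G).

4

A width-4 tree decomposition is:
Bags: B1 = {1, 3, 4, 5, 6}  B2 = {1, 3, 5, 6, 9}  B3 = {1, 2, 3, 5, 9}  B4 = {1, 2, 3, 5, 8}  B5 = {1, 5, 6, 7, 9}  B6 = {0, 1, 5, 6, 9}
Tree: B1–B2, B2–B3, B3–B4, B2–B5, B5–B6
Every bag has size at most 5, so the width is 5 − 1 = 4 and tw(G) ≤ 4. For the lower bound, the 5 vertices {0, 1, 5, 6, 9} are pairwise adjacent, and any tree decomposition puts a clique entirely inside one bag — forcing width ≥ 4. Combining the bounds, tw(G) = 4.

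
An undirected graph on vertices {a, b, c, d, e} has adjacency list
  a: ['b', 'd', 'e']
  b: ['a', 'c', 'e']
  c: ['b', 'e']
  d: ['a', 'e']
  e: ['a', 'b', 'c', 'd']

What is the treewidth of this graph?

2

A width-2 tree decomposition is:
Bags: B1 = {b, c, e}  B2 = {a, b, e}  B3 = {a, d, e}
Tree: B1–B2, B2–B3
Each bag holds 3 vertices, so the decomposition has width 2, which upper-bounds the treewidth. On the other hand G contains the 3-clique {b, c, e}. A clique must lie in a single bag of any decomposition, so no decomposition can have width below 2. Therefore the treewidth is 2.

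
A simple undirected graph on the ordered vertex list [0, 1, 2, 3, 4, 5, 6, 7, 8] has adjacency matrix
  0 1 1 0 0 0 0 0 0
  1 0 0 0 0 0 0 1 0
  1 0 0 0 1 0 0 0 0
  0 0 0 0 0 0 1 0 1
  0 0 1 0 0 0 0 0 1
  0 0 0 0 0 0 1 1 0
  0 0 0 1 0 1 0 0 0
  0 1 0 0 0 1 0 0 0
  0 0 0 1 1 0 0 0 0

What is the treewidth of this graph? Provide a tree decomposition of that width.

Treewidth 2.
Bags: B1 = {0, 1, 2}  B2 = {1, 2, 4}  B3 = {1, 4, 8}  B4 = {1, 3, 8}  B5 = {1, 3, 6}  B6 = {1, 5, 6}  B7 = {1, 5, 7}
Tree: B1–B2, B2–B3, B3–B4, B4–B5, B5–B6, B6–B7

Every bag has size at most 3, so the width is 3 − 1 = 2 and tw(G) ≤ 2. For the lower bound, G contains the cycle 1–0–2–4–8–3–6–5–7–1, so G is not a forest; only forests have treewidth ≤ 1, hence tw(G) ≥ 2. Combining the bounds, tw(G) = 2.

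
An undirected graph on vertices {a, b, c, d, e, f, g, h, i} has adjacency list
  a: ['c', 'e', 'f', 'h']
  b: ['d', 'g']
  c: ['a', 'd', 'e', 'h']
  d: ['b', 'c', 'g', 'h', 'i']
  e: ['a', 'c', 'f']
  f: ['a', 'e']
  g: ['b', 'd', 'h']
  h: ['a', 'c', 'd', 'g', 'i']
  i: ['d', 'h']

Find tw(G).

2

A width-2 tree decomposition is:
Bags: B1 = {c, d, h}  B2 = {a, c, h}  B3 = {d, h, i}  B4 = {d, g, h}  B5 = {a, c, e}  B6 = {a, e, f}  B7 = {b, d, g}
Tree: B1–B2, B1–B3, B3–B4, B2–B5, B5–B6, B4–B7
Each bag holds 3 vertices, so the decomposition has width 2, which upper-bounds the treewidth. For the lower bound, the 3 vertices {d, g, h} are pairwise adjacent, and any tree decomposition puts a clique entirely inside one bag — forcing width ≥ 2. Therefore the treewidth is 2.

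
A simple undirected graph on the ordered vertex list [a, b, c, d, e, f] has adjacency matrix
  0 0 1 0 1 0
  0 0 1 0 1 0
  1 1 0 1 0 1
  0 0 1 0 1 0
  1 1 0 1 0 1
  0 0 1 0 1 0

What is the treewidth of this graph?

2

A width-2 tree decomposition is:
Bags: B1 = {c, d, e}  B2 = {b, c, e}  B3 = {a, c, e}  B4 = {c, e, f}
Tree: B1–B2, B2–B3, B3–B4
Every bag has size at most 3, so the width is 3 − 1 = 2 and tw(G) ≤ 2. Since c–d–e–b–c is a cycle in G, G is not acyclic. Forests are exactly the graphs of treewidth ≤ 1, so tw(G) ≥ 2. Combining the bounds, tw(G) = 2.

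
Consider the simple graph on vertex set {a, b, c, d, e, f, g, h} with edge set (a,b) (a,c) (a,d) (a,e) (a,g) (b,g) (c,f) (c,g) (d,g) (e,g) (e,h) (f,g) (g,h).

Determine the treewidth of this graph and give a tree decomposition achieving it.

Treewidth 2.
One such decomposition:
Bags: B1 = {a, c, g}  B2 = {a, d, g}  B3 = {a, e, g}  B4 = {c, f, g}  B5 = {a, b, g}  B6 = {e, g, h}
Tree: B1–B2, B1–B3, B1–B4, B1–B5, B3–B6

Each bag holds 3 vertices, so the decomposition has width 2, which upper-bounds the treewidth. For the lower bound, the 3 vertices {a, d, g} are pairwise adjacent, and any tree decomposition puts a clique entirely inside one bag — forcing width ≥ 2. Therefore the treewidth is 2.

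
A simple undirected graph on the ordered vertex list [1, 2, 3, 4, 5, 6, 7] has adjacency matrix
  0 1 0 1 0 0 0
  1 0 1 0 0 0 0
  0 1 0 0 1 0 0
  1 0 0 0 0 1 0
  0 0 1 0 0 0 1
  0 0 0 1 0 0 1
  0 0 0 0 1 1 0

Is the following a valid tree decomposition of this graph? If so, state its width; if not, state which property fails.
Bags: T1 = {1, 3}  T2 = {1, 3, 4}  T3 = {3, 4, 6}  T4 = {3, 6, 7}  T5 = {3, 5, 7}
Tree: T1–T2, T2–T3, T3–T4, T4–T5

A tree decomposition must satisfy three properties: every vertex lies in some bag; for every edge, both endpoints lie together in some bag; and for every vertex, the bags containing it form a connected subtree. Here vertex 2 appears in no bag, so the decomposition is invalid.

No — vertex 2 appears in no bag.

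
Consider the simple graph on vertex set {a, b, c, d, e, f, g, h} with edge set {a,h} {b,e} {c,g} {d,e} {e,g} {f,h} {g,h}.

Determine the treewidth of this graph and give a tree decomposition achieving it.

The largest bag has 2 vertices, giving width 1; this decomposition certifies tw(G) ≤ 1. Since G has at least one edge (e.g. c–g), it is not an edgeless graph, so tw(G) ≥ 1. Combining the bounds, tw(G) = 1.

Treewidth 1.
One optimal decomposition is:
Bags: B1 = {c, g}  B2 = {e, g}  B3 = {b, e}  B4 = {g, h}  B5 = {f, h}  B6 = {d, e}  B7 = {a, h}
Tree: B1–B2, B2–B3, B2–B4, B4–B5, B2–B6, B4–B7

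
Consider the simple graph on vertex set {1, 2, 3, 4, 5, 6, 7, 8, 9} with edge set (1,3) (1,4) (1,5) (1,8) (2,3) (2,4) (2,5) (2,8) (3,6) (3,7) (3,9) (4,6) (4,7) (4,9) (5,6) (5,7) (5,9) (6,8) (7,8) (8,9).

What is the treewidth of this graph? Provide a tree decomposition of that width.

Treewidth 4.
One optimal decomposition is:
Bags: B1 = {3, 4, 5, 8, 9}  B2 = {3, 4, 5, 6, 8}  B3 = {2, 3, 4, 5, 8}  B4 = {3, 4, 5, 7, 8}  B5 = {1, 3, 4, 5, 8}
Tree: B1–B2, B2–B3, B3–B4, B4–B5

Every bag has size at most 5, so the width is 5 − 1 = 4 and tw(G) ≤ 4. For the lower bound: the 5 vertex sets {5,9}, {3,6}, {2,4}, {8}, {7} are disjoint, each induces a connected subgraph, and every pair is joined by at least one edge of G. Contracting each set to a single vertex therefore yields K_{5} as a minor, and since treewidth is minor-monotone, tw(G) ≥ tw(K_{5}) = 4. Therefore the treewidth is 4.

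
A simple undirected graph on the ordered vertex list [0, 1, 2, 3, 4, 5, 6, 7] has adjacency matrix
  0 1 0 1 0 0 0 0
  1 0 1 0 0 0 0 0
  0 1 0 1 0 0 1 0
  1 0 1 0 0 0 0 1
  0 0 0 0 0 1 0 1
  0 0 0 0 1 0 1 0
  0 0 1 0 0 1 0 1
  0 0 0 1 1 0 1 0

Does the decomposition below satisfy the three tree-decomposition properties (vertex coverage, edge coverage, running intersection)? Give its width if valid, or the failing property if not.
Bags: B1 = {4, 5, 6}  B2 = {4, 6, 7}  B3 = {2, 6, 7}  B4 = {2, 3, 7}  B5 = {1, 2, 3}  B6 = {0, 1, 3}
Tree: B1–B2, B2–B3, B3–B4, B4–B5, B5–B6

Every vertex of G appears in some bag (union = {0, 1, 2, 3, 4, 5, 6, 7}); every edge is covered by a bag; and for each vertex v the set of bags containing v is connected in the bag tree. The decomposition is therefore valid. The largest bag has 3 vertices, so the width is 2.

Yes; width 2.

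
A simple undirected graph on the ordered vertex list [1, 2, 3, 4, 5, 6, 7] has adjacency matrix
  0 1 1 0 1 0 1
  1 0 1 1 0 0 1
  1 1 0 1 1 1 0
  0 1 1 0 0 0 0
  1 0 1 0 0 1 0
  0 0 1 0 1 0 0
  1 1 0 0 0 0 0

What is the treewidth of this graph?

2

A width-2 tree decomposition is:
Bags: B1 = {1, 3, 5}  B2 = {1, 2, 3}  B3 = {3, 5, 6}  B4 = {2, 3, 4}  B5 = {1, 2, 7}
Tree: B1–B2, B1–B3, B2–B4, B2–B5
Each bag holds 3 vertices, so the decomposition has width 2, which upper-bounds the treewidth. On the other hand G contains the 3-clique {1, 2, 3}. A clique must lie in a single bag of any decomposition, so no decomposition can have width below 2. The upper and lower bounds meet at 2, so that is the treewidth.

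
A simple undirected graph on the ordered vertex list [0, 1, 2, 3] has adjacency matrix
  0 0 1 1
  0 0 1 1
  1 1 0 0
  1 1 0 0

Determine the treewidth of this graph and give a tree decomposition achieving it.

Treewidth 2.
Bags: B1 = {0, 2, 3}  B2 = {1, 2, 3}
Tree: B1–B2

The largest bag has 3 vertices, giving width 2; this decomposition certifies tw(G) ≤ 2. The edges 2–0–3–1–2 form a cycle, so G is not a tree and its treewidth is at least 2. Combining the bounds, tw(G) = 2.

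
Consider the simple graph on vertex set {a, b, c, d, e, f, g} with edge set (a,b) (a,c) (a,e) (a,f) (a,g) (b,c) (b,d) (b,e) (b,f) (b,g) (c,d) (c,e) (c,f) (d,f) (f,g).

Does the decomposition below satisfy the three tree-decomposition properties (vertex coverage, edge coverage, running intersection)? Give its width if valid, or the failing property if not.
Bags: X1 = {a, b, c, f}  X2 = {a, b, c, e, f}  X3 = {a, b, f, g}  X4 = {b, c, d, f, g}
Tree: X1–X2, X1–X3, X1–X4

No — bags containing vertex g are not connected in the tree.

A tree decomposition must satisfy three properties: every vertex lies in some bag; for every edge, both endpoints lie together in some bag; and for every vertex, the bags containing it form a connected subtree. Here bags containing vertex g are not connected in the tree, so the decomposition is invalid.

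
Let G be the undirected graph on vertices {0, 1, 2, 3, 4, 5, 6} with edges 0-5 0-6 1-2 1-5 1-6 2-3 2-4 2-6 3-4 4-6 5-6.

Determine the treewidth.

A width-2 tree decomposition is:
Bags: B1 = {1, 2, 6}  B2 = {1, 5, 6}  B3 = {2, 4, 6}  B4 = {2, 3, 4}  B5 = {0, 5, 6}
Tree: B1–B2, B1–B3, B3–B4, B2–B5
The largest bag has 3 vertices, giving width 2; this decomposition certifies tw(G) ≤ 2. On the other hand G contains the 3-clique {2, 3, 4}. A clique must lie in a single bag of any decomposition, so no decomposition can have width below 2. Combining the bounds, tw(G) = 2.

2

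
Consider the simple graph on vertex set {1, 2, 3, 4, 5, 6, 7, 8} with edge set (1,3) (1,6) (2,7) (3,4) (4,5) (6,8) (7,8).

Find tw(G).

1

A width-1 tree decomposition is:
Bags: B1 = {2, 7}  B2 = {7, 8}  B3 = {6, 8}  B4 = {1, 6}  B5 = {1, 3}  B6 = {3, 4}  B7 = {4, 5}
Tree: B1–B2, B2–B3, B3–B4, B4–B5, B5–B6, B6–B7
Each bag holds 2 vertices, so the decomposition has width 1, which upper-bounds the treewidth. Since G has at least one edge (e.g. 2–7), it is not an edgeless graph, so tw(G) ≥ 1. Combining the bounds, tw(G) = 1.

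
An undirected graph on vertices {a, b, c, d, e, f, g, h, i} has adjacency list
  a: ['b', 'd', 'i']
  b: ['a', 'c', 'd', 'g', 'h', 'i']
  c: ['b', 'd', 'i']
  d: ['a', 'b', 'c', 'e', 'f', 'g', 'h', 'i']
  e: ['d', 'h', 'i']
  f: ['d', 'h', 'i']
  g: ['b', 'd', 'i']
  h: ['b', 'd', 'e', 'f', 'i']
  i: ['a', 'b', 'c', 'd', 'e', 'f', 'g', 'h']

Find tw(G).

3

A width-3 tree decomposition is:
Bags: B1 = {b, d, h, i}  B2 = {d, e, h, i}  B3 = {b, c, d, i}  B4 = {b, d, g, i}  B5 = {a, b, d, i}  B6 = {d, f, h, i}
Tree: B1–B2, B1–B3, B1–B4, B1–B5, B2–B6
Every bag has size at most 4, so the width is 4 − 1 = 3 and tw(G) ≤ 3. On the other hand G contains the 4-clique {d, e, h, i}. A clique must lie in a single bag of any decomposition, so no decomposition can have width below 3. Therefore the treewidth is 3.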